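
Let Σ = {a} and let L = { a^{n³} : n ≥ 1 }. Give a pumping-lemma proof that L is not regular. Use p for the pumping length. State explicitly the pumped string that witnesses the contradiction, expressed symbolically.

Toward a contradiction, assume L is regular with pumping length p.
Take w = a^{p³} ∈ L with |w| = p³ ≥ p.
The pumping lemma gives a decomposition w = xyz where |xy| ≤ p and |y| ≥ 1.
Then y = a^k for some k with 1 ≤ k ≤ p.
Pump with i = 2: xy^2z = a^{p³+k}. Since 1 ≤ k ≤ p, p³ < p³+k ≤ p³+p < p³+3p²+3p+1 = (p+1)³, so p³+k is not a perfect cube. So xy^2z ∉ L.
Contradiction. Therefore L is not regular.

a^{p³+k}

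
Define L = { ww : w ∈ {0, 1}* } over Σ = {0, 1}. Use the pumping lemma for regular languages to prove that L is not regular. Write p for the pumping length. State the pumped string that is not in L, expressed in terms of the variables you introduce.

0^{p+k} 1^p 0^p 1^p

Toward a contradiction, assume L is regular with pumping length p.
Take w = 0^p 1^p 0^p 1^p = uu where u = 0^p1^p; then w ∈ L and |w| = 4p ≥ p.
By the pumping lemma, w = xyz with |xy| ≤ p and y is nonempty.
Since the first p symbols of w are all 0's and |xy| ≤ p, y lies entirely in the leading 0-block: y = 0^k for some k with 1 ≤ k ≤ p.
Pump with i = 2: xy^2z = 0^{p+k} 1^p 0^p 1^p, of length 4p+k. Suppose this equals vv. The string starts with 0 and ends with 1, so v does too; thus the boundary between the two copies of v is a 1→0 transition. There is exactly one such transition, at position 2p+k, so |v| = 2p+k and |vv| = 4p+2k ≠ 4p+k since k ≥ 1. So xy^2z ∉ L.
This is a contradiction; hence L is not regular.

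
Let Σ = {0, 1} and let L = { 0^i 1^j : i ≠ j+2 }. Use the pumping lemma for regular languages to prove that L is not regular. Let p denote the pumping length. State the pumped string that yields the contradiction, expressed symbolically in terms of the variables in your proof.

Toward a contradiction, assume L is regular with pumping length p.
Choose w = 0^p 1^{p+p!-2}. Since p ≠ (p+p!-2)+2 = p+p!, w ∈ L; and |w| ≥ p.
Write w = xyz as guaranteed by the lemma, with |xy| ≤ p and y is nonempty.
Because |xy| ≤ p and w begins with p copies of 0, we have y = 0^k with 1 ≤ k ≤ p.
Since 1 ≤ k ≤ p, k divides p!; set t = 1 + p!/k. Then xy^t z has p + (p!/k)·k = p + p! copies of 0. Now the 0-count is p+p! and (1-count)+2 = (p+p!-2)+2 = p+p!, so i ≠ j+2 fails. So xy^t z = 0^{p+p!} 1^{p+p!-2} ∉ L.
This is a contradiction; hence L is not regular.

0^{p+p!} 1^{p+p!-2}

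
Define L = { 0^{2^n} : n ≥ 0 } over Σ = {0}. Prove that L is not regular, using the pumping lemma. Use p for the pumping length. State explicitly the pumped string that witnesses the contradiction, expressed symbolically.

0^{2^p+k}

Suppose for contradiction that L is regular, and let p be the pumping length.
Take w = 0^{2^p} ∈ L with |w| = 2^p ≥ p.
By the pumping lemma, w = xyz with |xy| ≤ p and |y| ≥ 1.
Then y = 0^k for some k with 1 ≤ k ≤ p.
Pump with i = 2: xy^2z = 0^{2^p+k}. Since 1 ≤ k ≤ p < 2^p, we have 2^p < 2^p+k < 2^{p+1}, so 2^p+k is not a power of 2. So xy^2z ∉ L.
Contradiction. Therefore L is not regular.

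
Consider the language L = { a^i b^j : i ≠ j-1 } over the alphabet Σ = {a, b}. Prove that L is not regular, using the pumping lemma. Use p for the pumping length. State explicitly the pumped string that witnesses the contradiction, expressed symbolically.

a^{p+p!} b^{p+p!+1}

Assume L is regular. Let p be the pumping length given by the pumping lemma.
Choose w = a^p b^{p+p!+1}. Since p ≠ (p+p!+1)-1 = p+p!, w ∈ L; and |w| ≥ p.
By the pumping lemma, w = xyz with |xy| ≤ p and |y| > 0.
Since the first p symbols of w are all a's and |xy| ≤ p, y lies entirely in the leading a-block: y = a^k for some k with 1 ≤ k ≤ p.
Since 1 ≤ k ≤ p, k divides p!; set t = 1 + p!/k. Then xy^t z has p + (p!/k)·k = p + p! copies of a. Now the a-count is p+p! and (b-count)-1 = (p+p!+1)-1 = p+p!, so i ≠ j-1 fails. So xy^t z = a^{p+p!} b^{p+p!+1} ∉ L.
This is a contradiction; hence L is not regular.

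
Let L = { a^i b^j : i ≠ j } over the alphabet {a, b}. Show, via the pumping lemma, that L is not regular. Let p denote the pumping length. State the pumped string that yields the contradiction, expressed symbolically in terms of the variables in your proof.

a^{p+p!} b^{p+p!}

Assume L is regular. Let p be the pumping length given by the pumping lemma.
Choose w = a^p b^{p+p!}. Since p ≠ p+p!, w ∈ L; and |w| ≥ p.
The pumping lemma gives a decomposition w = xyz where |xy| ≤ p and y is nonempty.
The first p characters of w are a's, so xy (and hence y) consists only of a's. Write y = a^k, 1 ≤ k ≤ p.
Since 1 ≤ k ≤ p, k divides p!; set t = 1 + p!/k. Then xy^t z has p + (p!/k)·k = p + p! copies of a. Now the a-count equals the b-count, so i ≠ j fails. So xy^t z = a^{p+p!} b^{p+p!} ∉ L.
This contradicts the pumping lemma, so L is not regular.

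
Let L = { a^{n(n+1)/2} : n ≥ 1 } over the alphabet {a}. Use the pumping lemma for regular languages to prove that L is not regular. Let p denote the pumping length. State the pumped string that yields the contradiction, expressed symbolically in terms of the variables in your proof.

a^{p(p+1)/2+k}

Assume L is regular; let p be its pumping constant.
Take w = a^{p(p+1)/2} ∈ L with |w| = p(p+1)/2 ≥ p.
The pumping lemma gives a decomposition w = xyz where |xy| ≤ p and |y| > 0.
Then y = a^k for some k with 1 ≤ k ≤ p.
Pump with i = 2: xy^2z = a^{p(p+1)/2+k}. Since 1 ≤ k ≤ p, p(p+1)/2 < p(p+1)/2+k ≤ p(p+1)/2+p < (p+1)(p+2)/2, so p(p+1)/2+k is strictly between consecutive triangular numbers. So xy^2z ∉ L.
Contradiction. Therefore L is not regular.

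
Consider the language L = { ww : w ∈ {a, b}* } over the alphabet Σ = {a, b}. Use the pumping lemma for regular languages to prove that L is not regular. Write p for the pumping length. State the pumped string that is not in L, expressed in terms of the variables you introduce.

Suppose for contradiction that L is regular, and let p be the pumping length.
Take w = a^p b^p a^p b^p = uu where u = a^pb^p; then w ∈ L and |w| = 4p ≥ p.
Write w = xyz as guaranteed by the lemma, with |xy| ≤ p and |y| > 0.
Since the first p symbols of w are all a's and |xy| ≤ p, y lies entirely in the leading a-block: y = a^k for some k with 1 ≤ k ≤ p.
Pump with i = 2: xy^2z = a^{p+k} b^p a^p b^p, of length 4p+k. Suppose this equals vv. The string starts with a and ends with b, so v does too; thus the boundary between the two copies of v is a b→a transition. There is exactly one such transition, at position 2p+k, so |v| = 2p+k and |vv| = 4p+2k ≠ 4p+k since k ≥ 1. So xy^2z ∉ L.
This is a contradiction; hence L is not regular.

a^{p+k} b^p a^p b^p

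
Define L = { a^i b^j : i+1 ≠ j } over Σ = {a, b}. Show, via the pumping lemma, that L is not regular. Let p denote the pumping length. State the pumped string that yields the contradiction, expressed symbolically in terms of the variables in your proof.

a^{p+p!} b^{p+p!+1}

Toward a contradiction, assume L is regular with pumping length p.
Choose w = a^p b^{p+p!+1}. Since p ≠ (p+p!+1)-1 = p+p!, w ∈ L; and |w| ≥ p.
Write w = xyz as guaranteed by the lemma, with |xy| ≤ p and |y| > 0.
Since the first p symbols of w are all a's and |xy| ≤ p, y lies entirely in the leading a-block: y = a^k for some k with 1 ≤ k ≤ p.
Since 1 ≤ k ≤ p, k divides p!; set t = 1 + p!/k. Then xy^t z has p + (p!/k)·k = p + p! copies of a. Now the a-count is p+p! and (b-count)-1 = (p+p!+1)-1 = p+p!, so i+1 ≠ j fails. So xy^t z = a^{p+p!} b^{p+p!+1} ∉ L.
This is a contradiction; hence L is not regular.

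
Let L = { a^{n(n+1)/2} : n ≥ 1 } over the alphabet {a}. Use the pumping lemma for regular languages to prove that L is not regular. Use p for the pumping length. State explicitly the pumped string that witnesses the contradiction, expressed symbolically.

a^{p(p+1)/2+k}

Assume L is regular. Let p be the pumping length given by the pumping lemma.
Take w = a^{p(p+1)/2} ∈ L with |w| = p(p+1)/2 ≥ p.
By the pumping lemma, w = xyz with |xy| ≤ p and y is nonempty.
Then y = a^k for some k with 1 ≤ k ≤ p.
Pump with i = 2: xy^2z = a^{p(p+1)/2+k}. Since 1 ≤ k ≤ p, p(p+1)/2 < p(p+1)/2+k ≤ p(p+1)/2+p < (p+1)(p+2)/2, so p(p+1)/2+k is strictly between consecutive triangular numbers. So xy^2z ∉ L.
This is a contradiction; hence L is not regular.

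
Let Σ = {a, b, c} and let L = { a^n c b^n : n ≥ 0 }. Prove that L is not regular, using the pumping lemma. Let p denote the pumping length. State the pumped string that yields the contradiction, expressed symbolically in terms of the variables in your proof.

a^{p+k} c b^p

Assume L is regular. Let p be the pumping length given by the pumping lemma.
Take w = a^p c b^p ∈ L with |w| = 2p+1 ≥ p.
By the pumping lemma, w = xyz with |xy| ≤ p and |y| > 0.
Since the first p symbols of w are all a's and |xy| ≤ p, y lies entirely in the leading a-block: y = a^k for some k with 1 ≤ k ≤ p.
Pump with i = 2: xy^2z = a^{p+k} c b^p, which would require p+k = p. But k ≥ 1, so xy^2z ∉ L.
Contradiction. Therefore L is not regular.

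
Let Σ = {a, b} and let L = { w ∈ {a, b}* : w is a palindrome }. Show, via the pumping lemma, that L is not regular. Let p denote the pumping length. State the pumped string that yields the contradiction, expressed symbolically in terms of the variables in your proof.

Assume L is regular. Let p be the pumping length given by the pumping lemma.
Take w = a^p b a^p, a palindrome of length 2p+1 ≥ p.
The pumping lemma gives a decomposition w = xyz where |xy| ≤ p and y is nonempty.
The first p characters of w are a's, so xy (and hence y) consists only of a's. Write y = a^k, 1 ≤ k ≤ p.
Pump with i = 2: xy^2z = a^{p+k} b a^p. Its reverse is a^p b a^{p+k}, which differs from xy^2z since k ≥ 1. So xy^2z is not a palindrome and xy^2z ∉ L.
This is a contradiction; hence L is not regular.

a^{p+k} b a^p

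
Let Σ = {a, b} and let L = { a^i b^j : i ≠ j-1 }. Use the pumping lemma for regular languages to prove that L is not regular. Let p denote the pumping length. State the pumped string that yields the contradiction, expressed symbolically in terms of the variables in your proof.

a^{p+p!} b^{p+p!+1}

Toward a contradiction, assume L is regular with pumping length p.
Choose w = a^p b^{p+p!+1}. Since p ≠ (p+p!+1)-1 = p+p!, w ∈ L; and |w| ≥ p.
The pumping lemma gives a decomposition w = xyz where |xy| ≤ p and |y| > 0.
Because |xy| ≤ p and w begins with p copies of a, we have y = a^k with 1 ≤ k ≤ p.
Since 1 ≤ k ≤ p, k divides p!; set t = 1 + p!/k. Then xy^t z has p + (p!/k)·k = p + p! copies of a. Now the a-count is p+p! and (b-count)-1 = (p+p!+1)-1 = p+p!, so i ≠ j-1 fails. So xy^t z = a^{p+p!} b^{p+p!+1} ∉ L.
This contradicts the pumping lemma, so L is not regular.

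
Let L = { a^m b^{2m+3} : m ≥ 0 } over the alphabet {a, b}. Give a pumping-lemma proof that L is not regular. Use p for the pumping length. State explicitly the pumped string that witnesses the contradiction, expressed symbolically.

a^{p+k} b^{2p+3}

Toward a contradiction, assume L is regular with pumping length p.
Choose w = a^p b^{2p+3}, which is in L with |w| = 3p+3 ≥ p.
Write w = xyz as guaranteed by the lemma, with |xy| ≤ p and |y| ≥ 1.
Because |xy| ≤ p and w begins with p copies of a, we have y = a^k with 1 ≤ k ≤ p.
Pump with i = 2: xy^2z = a^{p+k} b^{2p+3}. For this to lie in L we would need 2p+3 = 2(p+k)+3, which forces k = 0. But k ≥ 1, so xy^2z ∉ L.
This is a contradiction; hence L is not regular.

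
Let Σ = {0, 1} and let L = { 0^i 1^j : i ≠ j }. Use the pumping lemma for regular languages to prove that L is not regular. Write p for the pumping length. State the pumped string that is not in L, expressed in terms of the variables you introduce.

Toward a contradiction, assume L is regular with pumping length p.
Choose w = 0^p 1^{p+p!}. Since p ≠ p+p!, w ∈ L; and |w| ≥ p.
By the pumping lemma, w = xyz with |xy| ≤ p and |y| ≥ 1.
The first p characters of w are 0's, so xy (and hence y) consists only of 0's. Write y = 0^k, 1 ≤ k ≤ p.
Since 1 ≤ k ≤ p, k divides p!; set t = 1 + p!/k. Then xy^t z has p + (p!/k)·k = p + p! copies of 0. Now the 0-count equals the 1-count, so i ≠ j fails. So xy^t z = 0^{p+p!} 1^{p+p!} ∉ L.
This is a contradiction; hence L is not regular.

0^{p+p!} 1^{p+p!}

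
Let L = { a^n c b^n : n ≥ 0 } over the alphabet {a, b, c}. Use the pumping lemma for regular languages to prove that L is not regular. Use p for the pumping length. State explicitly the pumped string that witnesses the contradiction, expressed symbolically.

Toward a contradiction, assume L is regular with pumping length p.
Take w = a^p c b^p ∈ L with |w| = 2p+1 ≥ p.
Write w = xyz as guaranteed by the lemma, with |xy| ≤ p and y is nonempty.
Since the first p symbols of w are all a's and |xy| ≤ p, y lies entirely in the leading a-block: y = a^k for some k with 1 ≤ k ≤ p.
Pump with i = 2: xy^2z = a^{p+k} c b^p, which would require p+k = p. But k ≥ 1, so xy^2z ∉ L.
This is a contradiction; hence L is not regular.

a^{p+k} c b^p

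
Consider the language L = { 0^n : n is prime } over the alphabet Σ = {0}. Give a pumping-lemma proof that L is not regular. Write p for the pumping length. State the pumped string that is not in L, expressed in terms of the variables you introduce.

0^{q(1+k)}

Assume L is regular; let p be its pumping constant.
Let q be a prime with q ≥ p+2 (infinitely many primes exist), and take w = 0^q ∈ L with |w| = q ≥ p.
The pumping lemma gives a decomposition w = xyz where |xy| ≤ p and y is nonempty.
Then y = 0^k for some k with 1 ≤ k ≤ p.
Since 1 ≤ k ≤ p, |xz| = q-k. Pump with i = q+1: |xy^{q+1}z| = (q-k)+(q+1)k = q+qk = q(1+k), which is composite (both factors ≥ 2). So xy^{q+1}z = 0^{q(1+k)} ∉ L.
This is a contradiction; hence L is not regular.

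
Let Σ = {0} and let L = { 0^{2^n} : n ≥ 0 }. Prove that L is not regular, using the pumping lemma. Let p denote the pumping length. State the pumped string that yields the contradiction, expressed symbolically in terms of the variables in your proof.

Assume L is regular; let p be its pumping constant.
Take w = 0^{2^p} ∈ L with |w| = 2^p ≥ p.
By the pumping lemma, w = xyz with |xy| ≤ p and y is nonempty.
Then y = 0^k for some k with 1 ≤ k ≤ p.
Pump with i = 2: xy^2z = 0^{2^p+k}. Since 1 ≤ k ≤ p < 2^p, we have 2^p < 2^p+k < 2^{p+1}, so 2^p+k is not a power of 2. So xy^2z ∉ L.
This is a contradiction; hence L is not regular.

0^{2^p+k}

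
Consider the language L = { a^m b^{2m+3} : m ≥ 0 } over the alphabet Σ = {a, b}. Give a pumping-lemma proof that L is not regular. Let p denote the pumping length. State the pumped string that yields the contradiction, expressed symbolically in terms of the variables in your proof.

a^{p+k} b^{2p+3}

Assume L is regular; let p be its pumping constant.
Let w = a^p b^{2p+3} ∈ L; note |w| = 3p+3 ≥ p.
Write w = xyz as guaranteed by the lemma, with |xy| ≤ p and |y| > 0.
Because |xy| ≤ p and w begins with p copies of a, we have y = a^k with 1 ≤ k ≤ p.
Pump with i = 2: xy^2z = a^{p+k} b^{2p+3}. For this to lie in L we would need 2p+3 = 2(p+k)+3, which forces k = 0. But k ≥ 1, so xy^2z ∉ L.
This is a contradiction; hence L is not regular.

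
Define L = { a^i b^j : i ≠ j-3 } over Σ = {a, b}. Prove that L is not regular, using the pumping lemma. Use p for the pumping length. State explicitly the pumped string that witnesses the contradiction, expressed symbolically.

Suppose for contradiction that L is regular, and let p be the pumping length.
Choose w = a^p b^{p+p!+3}. Since p ≠ (p+p!+3)-3 = p+p!, w ∈ L; and |w| ≥ p.
The pumping lemma gives a decomposition w = xyz where |xy| ≤ p and |y| > 0.
Because |xy| ≤ p and w begins with p copies of a, we have y = a^k with 1 ≤ k ≤ p.
Since 1 ≤ k ≤ p, k divides p!; set t = 1 + p!/k. Then xy^t z has p + (p!/k)·k = p + p! copies of a. Now the a-count is p+p! and (b-count)-3 = (p+p!+3)-3 = p+p!, so i ≠ j-3 fails. So xy^t z = a^{p+p!} b^{p+p!+3} ∉ L.
This is a contradiction; hence L is not regular.

a^{p+p!} b^{p+p!+3}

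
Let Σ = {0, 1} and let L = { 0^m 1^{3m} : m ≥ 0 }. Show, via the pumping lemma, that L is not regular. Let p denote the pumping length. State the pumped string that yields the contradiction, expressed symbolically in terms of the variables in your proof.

Toward a contradiction, assume L is regular with pumping length p.
Take w = 0^p 1^{3p}. Then w ∈ L and |w| = 4p ≥ p.
The pumping lemma gives a decomposition w = xyz where |xy| ≤ p and y is nonempty.
The first p characters of w are 0's, so xy (and hence y) consists only of 0's. Write y = 0^k, 1 ≤ k ≤ p.
Pump with i = 2: xy^2z = 0^{p+k} 1^{3p}. For this to lie in L we would need 3p = 3(p+k), which forces k = 0. But k ≥ 1, so xy^2z ∉ L.
This is a contradiction; hence L is not regular.

0^{p+k} 1^{3p}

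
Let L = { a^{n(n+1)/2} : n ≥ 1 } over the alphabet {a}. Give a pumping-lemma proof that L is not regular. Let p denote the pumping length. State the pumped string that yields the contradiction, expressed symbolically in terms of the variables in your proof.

a^{p(p+1)/2+k}

Assume L is regular. Let p be the pumping length given by the pumping lemma.
Take w = a^{p(p+1)/2} ∈ L with |w| = p(p+1)/2 ≥ p.
By the pumping lemma, w = xyz with |xy| ≤ p and |y| ≥ 1.
Then y = a^k for some k with 1 ≤ k ≤ p.
Pump with i = 2: xy^2z = a^{p(p+1)/2+k}. Since 1 ≤ k ≤ p, p(p+1)/2 < p(p+1)/2+k ≤ p(p+1)/2+p < (p+1)(p+2)/2, so p(p+1)/2+k is strictly between consecutive triangular numbers. So xy^2z ∉ L.
This is a contradiction; hence L is not regular.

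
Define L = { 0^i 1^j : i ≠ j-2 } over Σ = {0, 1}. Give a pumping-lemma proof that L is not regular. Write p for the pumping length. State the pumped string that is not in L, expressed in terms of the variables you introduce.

0^{p+p!} 1^{p+p!+2}

Toward a contradiction, assume L is regular with pumping length p.
Choose w = 0^p 1^{p+p!+2}. Since p ≠ (p+p!+2)-2 = p+p!, w ∈ L; and |w| ≥ p.
By the pumping lemma, w = xyz with |xy| ≤ p and |y| ≥ 1.
Because |xy| ≤ p and w begins with p copies of 0, we have y = 0^k with 1 ≤ k ≤ p.
Since 1 ≤ k ≤ p, k divides p!; set t = 1 + p!/k. Then xy^t z has p + (p!/k)·k = p + p! copies of 0. Now the 0-count is p+p! and (1-count)-2 = (p+p!+2)-2 = p+p!, so i ≠ j-2 fails. So xy^t z = 0^{p+p!} 1^{p+p!+2} ∉ L.
This contradicts the pumping lemma, so L is not regular.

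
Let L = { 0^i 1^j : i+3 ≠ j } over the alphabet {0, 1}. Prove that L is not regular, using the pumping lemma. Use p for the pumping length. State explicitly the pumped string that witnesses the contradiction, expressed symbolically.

0^{p+p!} 1^{p+p!+3}

Toward a contradiction, assume L is regular with pumping length p.
Choose w = 0^p 1^{p+p!+3}. Since p ≠ (p+p!+3)-3 = p+p!, w ∈ L; and |w| ≥ p.
The pumping lemma gives a decomposition w = xyz where |xy| ≤ p and |y| ≥ 1.
The first p characters of w are 0's, so xy (and hence y) consists only of 0's. Write y = 0^k, 1 ≤ k ≤ p.
Since 1 ≤ k ≤ p, k divides p!; set t = 1 + p!/k. Then xy^t z has p + (p!/k)·k = p + p! copies of 0. Now the 0-count is p+p! and (1-count)-3 = (p+p!+3)-3 = p+p!, so i+3 ≠ j fails. So xy^t z = 0^{p+p!} 1^{p+p!+3} ∉ L.
This is a contradiction; hence L is not regular.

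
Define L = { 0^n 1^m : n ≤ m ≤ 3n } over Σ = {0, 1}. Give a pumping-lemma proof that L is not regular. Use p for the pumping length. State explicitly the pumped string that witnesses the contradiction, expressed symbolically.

0^{p+k} 1^p

Assume L is regular; let p be its pumping constant.
Take w = 0^p 1^p ∈ L (since p ≤ p ≤ 3p), with |w| = 2p ≥ p.
Write w = xyz as guaranteed by the lemma, with |xy| ≤ p and |y| > 0.
Since the first p symbols of w are all 0's and |xy| ≤ p, y lies entirely in the leading 0-block: y = 0^k for some k with 1 ≤ k ≤ p.
Pump with i = 2: xy^2z = 0^{p+k} 1^p. Now n = p+k > p = m, so the condition n ≤ m fails. Thus xy^2z ∉ L.
This is a contradiction; hence L is not regular.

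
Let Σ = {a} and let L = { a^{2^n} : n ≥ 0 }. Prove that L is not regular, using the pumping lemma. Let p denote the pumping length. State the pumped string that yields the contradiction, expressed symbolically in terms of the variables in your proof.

a^{2^p+k}

Assume L is regular; let p be its pumping constant.
Take w = a^{2^p} ∈ L with |w| = 2^p ≥ p.
The pumping lemma gives a decomposition w = xyz where |xy| ≤ p and |y| ≥ 1.
Then y = a^k for some k with 1 ≤ k ≤ p.
Pump with i = 2: xy^2z = a^{2^p+k}. Since 1 ≤ k ≤ p < 2^p, we have 2^p < 2^p+k < 2^{p+1}, so 2^p+k is not a power of 2. So xy^2z ∉ L.
This is a contradiction; hence L is not regular.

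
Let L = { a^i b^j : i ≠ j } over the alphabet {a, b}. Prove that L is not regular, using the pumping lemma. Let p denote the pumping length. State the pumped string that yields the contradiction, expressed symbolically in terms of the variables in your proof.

Toward a contradiction, assume L is regular with pumping length p.
Choose w = a^p b^{p+p!}. Since p ≠ p+p!, w ∈ L; and |w| ≥ p.
The pumping lemma gives a decomposition w = xyz where |xy| ≤ p and |y| ≥ 1.
The first p characters of w are a's, so xy (and hence y) consists only of a's. Write y = a^k, 1 ≤ k ≤ p.
Since 1 ≤ k ≤ p, k divides p!; set t = 1 + p!/k. Then xy^t z has p + (p!/k)·k = p + p! copies of a. Now the a-count equals the b-count, so i ≠ j fails. So xy^t z = a^{p+p!} b^{p+p!} ∉ L.
This contradicts the pumping lemma, so L is not regular.

a^{p+p!} b^{p+p!}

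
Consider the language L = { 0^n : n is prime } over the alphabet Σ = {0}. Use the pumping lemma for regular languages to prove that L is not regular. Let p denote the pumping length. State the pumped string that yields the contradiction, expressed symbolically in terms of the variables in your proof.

0^{q(1+k)}

Assume L is regular. Let p be the pumping length given by the pumping lemma.
Let q be a prime with q ≥ p+2 (infinitely many primes exist), and take w = 0^q ∈ L with |w| = q ≥ p.
Write w = xyz as guaranteed by the lemma, with |xy| ≤ p and |y| ≥ 1.
Then y = 0^k for some k with 1 ≤ k ≤ p.
Since 1 ≤ k ≤ p, |xz| = q-k. Pump with i = q+1: |xy^{q+1}z| = (q-k)+(q+1)k = q+qk = q(1+k), which is composite (both factors ≥ 2). So xy^{q+1}z = 0^{q(1+k)} ∉ L.
Contradiction. Therefore L is not regular.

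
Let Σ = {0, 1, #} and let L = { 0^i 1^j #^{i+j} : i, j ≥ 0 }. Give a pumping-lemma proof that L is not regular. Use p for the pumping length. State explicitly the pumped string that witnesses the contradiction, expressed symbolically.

0^{p+k} 1^p #^{2p}

Assume L is regular. Let p be the pumping length given by the pumping lemma.
Take w = 0^p 1^p #^{2p} ∈ L (with i=j=p, i+j=2p), |w| = 4p ≥ p.
The pumping lemma gives a decomposition w = xyz where |xy| ≤ p and |y| ≥ 1.
Since the first p symbols of w are all 0's and |xy| ≤ p, y lies entirely in the leading 0-block: y = 0^k for some k with 1 ≤ k ≤ p.
Consider xy^2z = 0^{p+k} 1^p #^{2p}. Now the 0- and 1-counts sum to 2p+k, but the #-count is 2p ≠ 2p+k. So xy^2z ∉ L.
Contradiction. Therefore L is not regular.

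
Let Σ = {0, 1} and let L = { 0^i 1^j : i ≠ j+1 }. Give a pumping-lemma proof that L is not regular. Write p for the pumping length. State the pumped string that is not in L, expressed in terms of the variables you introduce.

Assume L is regular; let p be its pumping constant.
Choose w = 0^p 1^{p+p!-1}. Since p ≠ (p+p!-1)+1 = p+p!, w ∈ L; and |w| ≥ p.
The pumping lemma gives a decomposition w = xyz where |xy| ≤ p and y is nonempty.
Because |xy| ≤ p and w begins with p copies of 0, we have y = 0^k with 1 ≤ k ≤ p.
Since 1 ≤ k ≤ p, k divides p!; set t = 1 + p!/k. Then xy^t z has p + (p!/k)·k = p + p! copies of 0. Now the 0-count is p+p! and (1-count)+1 = (p+p!-1)+1 = p+p!, so i ≠ j+1 fails. So xy^t z = 0^{p+p!} 1^{p+p!-1} ∉ L.
Contradiction. Therefore L is not regular.

0^{p+p!} 1^{p+p!-1}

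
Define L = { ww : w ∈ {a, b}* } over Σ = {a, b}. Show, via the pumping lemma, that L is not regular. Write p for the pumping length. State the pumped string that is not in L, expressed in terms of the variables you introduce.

a^{p+k} b^p a^p b^p

Assume L is regular; let p be its pumping constant.
Take w = a^p b^p a^p b^p = uu where u = a^pb^p; then w ∈ L and |w| = 4p ≥ p.
The pumping lemma gives a decomposition w = xyz where |xy| ≤ p and y is nonempty.
The first p characters of w are a's, so xy (and hence y) consists only of a's. Write y = a^k, 1 ≤ k ≤ p.
Pump with i = 2: xy^2z = a^{p+k} b^p a^p b^p, of length 4p+k. Suppose this equals vv. The string starts with a and ends with b, so v does too; thus the boundary between the two copies of v is a b→a transition. There is exactly one such transition, at position 2p+k, so |v| = 2p+k and |vv| = 4p+2k ≠ 4p+k since k ≥ 1. So xy^2z ∉ L.
This contradicts the pumping lemma, so L is not regular.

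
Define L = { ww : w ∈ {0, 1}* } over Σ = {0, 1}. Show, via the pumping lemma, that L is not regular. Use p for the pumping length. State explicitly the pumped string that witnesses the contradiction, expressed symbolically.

0^{p+k} 1^p 0^p 1^p

Assume L is regular. Let p be the pumping length given by the pumping lemma.
Take w = 0^p 1^p 0^p 1^p = uu where u = 0^p1^p; then w ∈ L and |w| = 4p ≥ p.
By the pumping lemma, w = xyz with |xy| ≤ p and y is nonempty.
Since the first p symbols of w are all 0's and |xy| ≤ p, y lies entirely in the leading 0-block: y = 0^k for some k with 1 ≤ k ≤ p.
Pump with i = 2: xy^2z = 0^{p+k} 1^p 0^p 1^p, of length 4p+k. Suppose this equals vv. The string starts with 0 and ends with 1, so v does too; thus the boundary between the two copies of v is a 1→0 transition. There is exactly one such transition, at position 2p+k, so |v| = 2p+k and |vv| = 4p+2k ≠ 4p+k since k ≥ 1. So xy^2z ∉ L.
This contradicts the pumping lemma, so L is not regular.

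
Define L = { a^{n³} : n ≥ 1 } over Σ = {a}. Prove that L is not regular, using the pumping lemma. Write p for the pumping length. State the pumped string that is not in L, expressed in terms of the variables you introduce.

a^{p³+k}

Suppose for contradiction that L is regular, and let p be the pumping length.
Take w = a^{p³} ∈ L with |w| = p³ ≥ p.
By the pumping lemma, w = xyz with |xy| ≤ p and y is nonempty.
Then y = a^k for some k with 1 ≤ k ≤ p.
Pump with i = 2: xy^2z = a^{p³+k}. Since 1 ≤ k ≤ p, p³ < p³+k ≤ p³+p < p³+3p²+3p+1 = (p+1)³, so p³+k is not a perfect cube. So xy^2z ∉ L.
This contradicts the pumping lemma, so L is not regular.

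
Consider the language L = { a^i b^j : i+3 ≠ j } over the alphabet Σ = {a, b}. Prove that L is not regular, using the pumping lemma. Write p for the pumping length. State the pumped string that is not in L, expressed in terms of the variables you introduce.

a^{p+p!} b^{p+p!+3}

Assume L is regular; let p be its pumping constant.
Choose w = a^p b^{p+p!+3}. Since p ≠ (p+p!+3)-3 = p+p!, w ∈ L; and |w| ≥ p.
Write w = xyz as guaranteed by the lemma, with |xy| ≤ p and y is nonempty.
Because |xy| ≤ p and w begins with p copies of a, we have y = a^k with 1 ≤ k ≤ p.
Since 1 ≤ k ≤ p, k divides p!; set t = 1 + p!/k. Then xy^t z has p + (p!/k)·k = p + p! copies of a. Now the a-count is p+p! and (b-count)-3 = (p+p!+3)-3 = p+p!, so i+3 ≠ j fails. So xy^t z = a^{p+p!} b^{p+p!+3} ∉ L.
This contradicts the pumping lemma, so L is not regular.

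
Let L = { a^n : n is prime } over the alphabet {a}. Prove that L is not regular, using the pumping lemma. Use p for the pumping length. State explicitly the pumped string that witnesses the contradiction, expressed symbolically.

a^{q(1+k)}

Toward a contradiction, assume L is regular with pumping length p.
Let q be a prime with q ≥ p+2 (infinitely many primes exist), and take w = a^q ∈ L with |w| = q ≥ p.
By the pumping lemma, w = xyz with |xy| ≤ p and |y| ≥ 1.
Then y = a^k for some k with 1 ≤ k ≤ p.
Since 1 ≤ k ≤ p, |xz| = q-k. Pump with i = q+1: |xy^{q+1}z| = (q-k)+(q+1)k = q+qk = q(1+k), which is composite (both factors ≥ 2). So xy^{q+1}z = a^{q(1+k)} ∉ L.
Contradiction. Therefore L is not regular.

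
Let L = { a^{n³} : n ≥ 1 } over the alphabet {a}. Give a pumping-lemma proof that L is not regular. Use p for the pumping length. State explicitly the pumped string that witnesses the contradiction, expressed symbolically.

Suppose for contradiction that L is regular, and let p be the pumping length.
Take w = a^{p³} ∈ L with |w| = p³ ≥ p.
By the pumping lemma, w = xyz with |xy| ≤ p and |y| ≥ 1.
Then y = a^k for some k with 1 ≤ k ≤ p.
Pump with i = 2: xy^2z = a^{p³+k}. Since 1 ≤ k ≤ p, p³ < p³+k ≤ p³+p < p³+3p²+3p+1 = (p+1)³, so p³+k is not a perfect cube. So xy^2z ∉ L.
Contradiction. Therefore L is not regular.

a^{p³+k}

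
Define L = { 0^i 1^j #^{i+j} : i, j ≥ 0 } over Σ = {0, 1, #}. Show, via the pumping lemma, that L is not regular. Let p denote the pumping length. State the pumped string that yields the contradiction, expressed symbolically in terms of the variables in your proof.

Toward a contradiction, assume L is regular with pumping length p.
Take w = 0^p 1^p #^{2p} ∈ L (with i=j=p, i+j=2p), |w| = 4p ≥ p.
The pumping lemma gives a decomposition w = xyz where |xy| ≤ p and y is nonempty.
Because |xy| ≤ p and w begins with p copies of 0, we have y = 0^k with 1 ≤ k ≤ p.
Consider xy^2z = 0^{p+k} 1^p #^{2p}. Now the 0- and 1-counts sum to 2p+k, but the #-count is 2p ≠ 2p+k. So xy^2z ∉ L.
Contradiction. Therefore L is not regular.

0^{p+k} 1^p #^{2p}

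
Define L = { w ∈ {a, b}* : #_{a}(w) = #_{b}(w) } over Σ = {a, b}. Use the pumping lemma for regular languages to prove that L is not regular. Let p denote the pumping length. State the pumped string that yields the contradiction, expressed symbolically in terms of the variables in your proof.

Assume L is regular; let p be its pumping constant.
Choose w = a^p b^p ∈ L with |w| = 2p ≥ p.
Write w = xyz as guaranteed by the lemma, with |xy| ≤ p and |y| ≥ 1.
The first p characters of w are a's, so xy (and hence y) consists only of a's. Write y = a^k, 1 ≤ k ≤ p.
Pump with i = 2: xy^2z = a^{p+k} b^p has p+k occurrences of a but only p of b. Since k ≥ 1 the counts differ, so xy^2z ∉ L.
This is a contradiction; hence L is not regular.

a^{p+k} b^p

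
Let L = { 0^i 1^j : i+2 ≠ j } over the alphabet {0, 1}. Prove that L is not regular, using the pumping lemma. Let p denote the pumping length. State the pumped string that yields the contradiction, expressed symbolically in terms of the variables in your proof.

Suppose for contradiction that L is regular, and let p be the pumping length.
Choose w = 0^p 1^{p+p!+2}. Since p ≠ (p+p!+2)-2 = p+p!, w ∈ L; and |w| ≥ p.
By the pumping lemma, w = xyz with |xy| ≤ p and |y| > 0.
Because |xy| ≤ p and w begins with p copies of 0, we have y = 0^k with 1 ≤ k ≤ p.
Since 1 ≤ k ≤ p, k divides p!; set t = 1 + p!/k. Then xy^t z has p + (p!/k)·k = p + p! copies of 0. Now the 0-count is p+p! and (1-count)-2 = (p+p!+2)-2 = p+p!, so i+2 ≠ j fails. So xy^t z = 0^{p+p!} 1^{p+p!+2} ∉ L.
This contradicts the pumping lemma, so L is not regular.

0^{p+p!} 1^{p+p!+2}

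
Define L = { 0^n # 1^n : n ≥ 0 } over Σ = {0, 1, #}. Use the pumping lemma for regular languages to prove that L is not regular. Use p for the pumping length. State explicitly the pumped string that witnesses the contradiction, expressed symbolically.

0^{p+k} # 1^p

Toward a contradiction, assume L is regular with pumping length p.
Take w = 0^p # 1^p ∈ L with |w| = 2p+1 ≥ p.
By the pumping lemma, w = xyz with |xy| ≤ p and |y| ≥ 1.
Since the first p symbols of w are all 0's and |xy| ≤ p, y lies entirely in the leading 0-block: y = 0^k for some k with 1 ≤ k ≤ p.
Pump with i = 2: xy^2z = 0^{p+k} # 1^p, which would require p+k = p. But k ≥ 1, so xy^2z ∉ L.
This is a contradiction; hence L is not regular.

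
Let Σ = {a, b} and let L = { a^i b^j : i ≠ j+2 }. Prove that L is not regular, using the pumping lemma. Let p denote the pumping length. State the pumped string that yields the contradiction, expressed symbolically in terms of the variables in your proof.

a^{p+p!} b^{p+p!-2}

Assume L is regular; let p be its pumping constant.
Choose w = a^p b^{p+p!-2}. Since p ≠ (p+p!-2)+2 = p+p!, w ∈ L; and |w| ≥ p.
Write w = xyz as guaranteed by the lemma, with |xy| ≤ p and |y| > 0.
The first p characters of w are a's, so xy (and hence y) consists only of a's. Write y = a^k, 1 ≤ k ≤ p.
Since 1 ≤ k ≤ p, k divides p!; set t = 1 + p!/k. Then xy^t z has p + (p!/k)·k = p + p! copies of a. Now the a-count is p+p! and (b-count)+2 = (p+p!-2)+2 = p+p!, so i ≠ j+2 fails. So xy^t z = a^{p+p!} b^{p+p!-2} ∉ L.
Contradiction. Therefore L is not regular.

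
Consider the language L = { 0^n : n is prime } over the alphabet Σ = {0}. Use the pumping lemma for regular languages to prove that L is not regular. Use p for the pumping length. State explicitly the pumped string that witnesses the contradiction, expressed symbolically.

Assume L is regular; let p be its pumping constant.
Let q be a prime with q ≥ p+2 (infinitely many primes exist), and take w = 0^q ∈ L with |w| = q ≥ p.
By the pumping lemma, w = xyz with |xy| ≤ p and |y| > 0.
Then y = 0^k for some k with 1 ≤ k ≤ p.
Since 1 ≤ k ≤ p, |xz| = q-k. Pump with i = q+1: |xy^{q+1}z| = (q-k)+(q+1)k = q+qk = q(1+k), which is composite (both factors ≥ 2). So xy^{q+1}z = 0^{q(1+k)} ∉ L.
This is a contradiction; hence L is not regular.

0^{q(1+k)}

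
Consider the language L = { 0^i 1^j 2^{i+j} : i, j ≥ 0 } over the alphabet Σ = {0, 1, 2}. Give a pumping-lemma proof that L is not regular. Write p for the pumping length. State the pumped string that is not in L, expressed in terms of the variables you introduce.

Assume L is regular. Let p be the pumping length given by the pumping lemma.
Take w = 0^p 1^p 2^{2p} ∈ L (with i=j=p, i+j=2p), |w| = 4p ≥ p.
By the pumping lemma, w = xyz with |xy| ≤ p and |y| ≥ 1.
Since the first p symbols of w are all 0's and |xy| ≤ p, y lies entirely in the leading 0-block: y = 0^k for some k with 1 ≤ k ≤ p.
Consider xy^2z = 0^{p+k} 1^p 2^{2p}. Now the 0- and 1-counts sum to 2p+k, but the 2-count is 2p ≠ 2p+k. So xy^2z ∉ L.
This is a contradiction; hence L is not regular.

0^{p+k} 1^p 2^{2p}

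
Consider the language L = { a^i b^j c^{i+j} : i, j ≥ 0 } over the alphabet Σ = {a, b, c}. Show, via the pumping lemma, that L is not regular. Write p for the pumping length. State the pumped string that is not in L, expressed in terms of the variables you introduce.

Suppose for contradiction that L is regular, and let p be the pumping length.
Take w = a^p b^p c^{2p} ∈ L (with i=j=p, i+j=2p), |w| = 4p ≥ p.
Write w = xyz as guaranteed by the lemma, with |xy| ≤ p and |y| > 0.
Since the first p symbols of w are all a's and |xy| ≤ p, y lies entirely in the leading a-block: y = a^k for some k with 1 ≤ k ≤ p.
Consider xy^2z = a^{p+k} b^p c^{2p}. Now the a- and b-counts sum to 2p+k, but the c-count is 2p ≠ 2p+k. So xy^2z ∉ L.
This contradicts the pumping lemma, so L is not regular.

a^{p+k} b^p c^{2p}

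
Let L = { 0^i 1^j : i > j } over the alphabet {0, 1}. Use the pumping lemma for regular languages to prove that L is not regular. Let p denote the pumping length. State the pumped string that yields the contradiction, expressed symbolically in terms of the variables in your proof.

Assume L is regular. Let p be the pumping length given by the pumping lemma.
Choose w = 0^{p+1} 1^p ∈ L, with |w| = 2p+1 ≥ p.
Write w = xyz as guaranteed by the lemma, with |xy| ≤ p and |y| ≥ 1.
Because |xy| ≤ p and w begins with p copies of 0, we have y = 0^k with 1 ≤ k ≤ p.
Consider xy^0z = xz = 0^{p+1-k} 1^p. Since k ≥ 1, the 0-count p+1-k is at most p, so i > j fails; thus xz ∉ L.
This contradicts the pumping lemma, so L is not regular.

0^{p+1-k} 1^p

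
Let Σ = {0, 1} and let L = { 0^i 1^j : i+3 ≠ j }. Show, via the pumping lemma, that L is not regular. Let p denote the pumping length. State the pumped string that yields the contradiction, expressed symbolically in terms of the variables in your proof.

0^{p+p!} 1^{p+p!+3}

Assume L is regular. Let p be the pumping length given by the pumping lemma.
Choose w = 0^p 1^{p+p!+3}. Since p ≠ (p+p!+3)-3 = p+p!, w ∈ L; and |w| ≥ p.
The pumping lemma gives a decomposition w = xyz where |xy| ≤ p and y is nonempty.
The first p characters of w are 0's, so xy (and hence y) consists only of 0's. Write y = 0^k, 1 ≤ k ≤ p.
Since 1 ≤ k ≤ p, k divides p!; set t = 1 + p!/k. Then xy^t z has p + (p!/k)·k = p + p! copies of 0. Now the 0-count is p+p! and (1-count)-3 = (p+p!+3)-3 = p+p!, so i+3 ≠ j fails. So xy^t z = 0^{p+p!} 1^{p+p!+3} ∉ L.
Contradiction. Therefore L is not regular.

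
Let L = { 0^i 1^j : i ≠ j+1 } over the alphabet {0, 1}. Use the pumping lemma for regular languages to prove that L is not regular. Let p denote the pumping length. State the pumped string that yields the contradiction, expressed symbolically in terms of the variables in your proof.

Assume L is regular; let p be its pumping constant.
Choose w = 0^p 1^{p+p!-1}. Since p ≠ (p+p!-1)+1 = p+p!, w ∈ L; and |w| ≥ p.
By the pumping lemma, w = xyz with |xy| ≤ p and |y| > 0.
Because |xy| ≤ p and w begins with p copies of 0, we have y = 0^k with 1 ≤ k ≤ p.
Since 1 ≤ k ≤ p, k divides p!; set t = 1 + p!/k. Then xy^t z has p + (p!/k)·k = p + p! copies of 0. Now the 0-count is p+p! and (1-count)+1 = (p+p!-1)+1 = p+p!, so i ≠ j+1 fails. So xy^t z = 0^{p+p!} 1^{p+p!-1} ∉ L.
Contradiction. Therefore L is not regular.

0^{p+p!} 1^{p+p!-1}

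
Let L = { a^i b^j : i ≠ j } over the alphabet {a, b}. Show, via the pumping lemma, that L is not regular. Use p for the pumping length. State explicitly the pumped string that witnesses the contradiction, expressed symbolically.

a^{p+p!} b^{p+p!}

Toward a contradiction, assume L is regular with pumping length p.
Choose w = a^p b^{p+p!}. Since p ≠ p+p!, w ∈ L; and |w| ≥ p.
By the pumping lemma, w = xyz with |xy| ≤ p and |y| ≥ 1.
The first p characters of w are a's, so xy (and hence y) consists only of a's. Write y = a^k, 1 ≤ k ≤ p.
Since 1 ≤ k ≤ p, k divides p!; set t = 1 + p!/k. Then xy^t z has p + (p!/k)·k = p + p! copies of a. Now the a-count equals the b-count, so i ≠ j fails. So xy^t z = a^{p+p!} b^{p+p!} ∉ L.
Contradiction. Therefore L is not regular.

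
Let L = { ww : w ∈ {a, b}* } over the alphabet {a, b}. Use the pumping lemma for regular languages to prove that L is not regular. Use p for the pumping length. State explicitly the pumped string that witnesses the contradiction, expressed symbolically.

a^{p+k} b^p a^p b^p

Assume L is regular. Let p be the pumping length given by the pumping lemma.
Take w = a^p b^p a^p b^p = uu where u = a^pb^p; then w ∈ L and |w| = 4p ≥ p.
The pumping lemma gives a decomposition w = xyz where |xy| ≤ p and |y| ≥ 1.
Since the first p symbols of w are all a's and |xy| ≤ p, y lies entirely in the leading a-block: y = a^k for some k with 1 ≤ k ≤ p.
Pump with i = 2: xy^2z = a^{p+k} b^p a^p b^p, of length 4p+k. Suppose this equals vv. The string starts with a and ends with b, so v does too; thus the boundary between the two copies of v is a b→a transition. There is exactly one such transition, at position 2p+k, so |v| = 2p+k and |vv| = 4p+2k ≠ 4p+k since k ≥ 1. So xy^2z ∉ L.
This contradicts the pumping lemma, so L is not regular.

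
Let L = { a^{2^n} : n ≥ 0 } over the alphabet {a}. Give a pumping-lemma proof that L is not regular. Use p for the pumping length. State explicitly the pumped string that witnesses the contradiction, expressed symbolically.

a^{2^p+k}

Suppose for contradiction that L is regular, and let p be the pumping length.
Take w = a^{2^p} ∈ L with |w| = 2^p ≥ p.
Write w = xyz as guaranteed by the lemma, with |xy| ≤ p and |y| > 0.
Then y = a^k for some k with 1 ≤ k ≤ p.
Pump with i = 2: xy^2z = a^{2^p+k}. Since 1 ≤ k ≤ p < 2^p, we have 2^p < 2^p+k < 2^{p+1}, so 2^p+k is not a power of 2. So xy^2z ∉ L.
Contradiction. Therefore L is not regular.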